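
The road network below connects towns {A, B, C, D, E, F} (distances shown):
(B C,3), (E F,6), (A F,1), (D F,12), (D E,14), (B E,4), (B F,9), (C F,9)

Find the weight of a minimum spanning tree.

Sort edges by weight, then run Kruskal:
A F (1): add. Components now {A,F} {B} {C} {D} {E}
B C (3): add. Components now {A,F} {B,C} {D} {E}
B E (4): add. Components now {A,F} {B,C,E} {D}
E F (6): add. Components now {A,B,C,E,F} {D}
B F (9): skip — B and F already connected.
C F (9): skip — C and F already connected.
D F (12): add. Components now {A,B,C,D,E,F}
MST edges: A F, B C, B E, E F, D F; total weight 1+3+4+6+12 = 26.

26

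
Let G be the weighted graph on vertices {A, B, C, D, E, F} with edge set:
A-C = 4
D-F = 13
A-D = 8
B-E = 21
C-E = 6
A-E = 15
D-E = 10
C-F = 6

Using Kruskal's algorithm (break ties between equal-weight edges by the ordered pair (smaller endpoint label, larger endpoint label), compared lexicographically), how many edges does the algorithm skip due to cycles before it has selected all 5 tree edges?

3

Kruskal: consider edges lightest-first.
A-C (4): add. Components now {A,C} {B} {D} {E} {F}
C-E (6): add. Components now {A,C,E} {B} {D} {F}
C-F (6): add. Components now {A,C,E,F} {B} {D}
A-D (8): add. Components now {A,C,D,E,F} {B}
D-E (10): skip — D and E already connected.
D-F (13): skip — D and F already connected.
A-E (15): skip — A and E already connected.
B-E (21): add. Components now {A,B,C,D,E,F}
Edges rejected before the tree was complete: 3.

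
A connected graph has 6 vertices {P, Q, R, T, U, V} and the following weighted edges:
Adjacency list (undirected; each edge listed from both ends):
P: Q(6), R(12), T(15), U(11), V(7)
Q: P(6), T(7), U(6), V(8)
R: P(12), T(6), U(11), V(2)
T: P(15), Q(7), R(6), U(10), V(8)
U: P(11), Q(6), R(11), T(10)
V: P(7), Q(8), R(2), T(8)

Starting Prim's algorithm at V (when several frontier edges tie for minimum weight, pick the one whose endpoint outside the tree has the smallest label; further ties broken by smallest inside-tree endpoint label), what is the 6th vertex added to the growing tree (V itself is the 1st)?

U

Prim, starting at V.
Step 1: cheapest edge leaving the tree is R V (2); add R.
Step 2: cheapest edge leaving the tree is R T (6); add T.
Step 3: cheapest edge leaving the tree is P V (7); add P.
Step 4: cheapest edge leaving the tree is P Q (6); add Q.
Step 5: cheapest edge leaving the tree is Q U (6); add U.
Vertex order: V, R, T, P, Q, U. The 6th vertex is U.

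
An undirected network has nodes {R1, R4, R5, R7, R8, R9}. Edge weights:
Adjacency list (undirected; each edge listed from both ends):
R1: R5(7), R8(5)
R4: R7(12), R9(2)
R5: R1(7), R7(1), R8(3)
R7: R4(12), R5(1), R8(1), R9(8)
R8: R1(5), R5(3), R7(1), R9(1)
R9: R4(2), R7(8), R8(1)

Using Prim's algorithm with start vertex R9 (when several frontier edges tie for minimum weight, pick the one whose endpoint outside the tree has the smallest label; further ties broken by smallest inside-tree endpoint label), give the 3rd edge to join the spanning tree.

Grow the tree from R9 using Prim:
Step 1: frontier [R8—R9 1, R4—R9 2, R7—R9 8] → take R8—R9 (1); add R8.
Step 2: frontier [R7—R8 1, R5—R8 3, R1—R8 5, R4—R9 2, R7—R9 8] → take R7—R8 (1); add R7.
Step 3: frontier [R5—R7 1, R4—R7 12, R5—R8 3, R1—R8 5, R4—R9 2] → take R5—R7 (1); add R5.
Step 4: frontier [R1—R5 7, R4—R7 12, R1—R8 5, R4—R9 2] → take R4—R9 (2); add R4.
Step 5: frontier [R1—R5 7, R1—R8 5] → take R1—R8 (5); add R1.
The 3rd edge added is R5—R7.

R5-R7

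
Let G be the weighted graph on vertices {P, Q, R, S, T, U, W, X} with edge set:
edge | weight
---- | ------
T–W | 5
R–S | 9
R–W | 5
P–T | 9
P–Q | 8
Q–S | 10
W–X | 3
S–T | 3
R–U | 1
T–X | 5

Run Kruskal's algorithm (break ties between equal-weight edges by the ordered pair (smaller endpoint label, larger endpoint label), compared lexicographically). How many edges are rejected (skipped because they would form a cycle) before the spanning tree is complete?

1

Kruskal: consider edges lightest-first.
R–U (1): add — endpoints in different components.
S–T (3): add — endpoints in different components.
W–X (3): add — endpoints in different components.
R–W (5): add — endpoints in different components.
T–W (5): add — endpoints in different components.
T–X (5): skip — T and X already connected.
P–Q (8): add — endpoints in different components.
P–T (9): add — endpoints in different components.
Edges rejected before the tree was complete: 1.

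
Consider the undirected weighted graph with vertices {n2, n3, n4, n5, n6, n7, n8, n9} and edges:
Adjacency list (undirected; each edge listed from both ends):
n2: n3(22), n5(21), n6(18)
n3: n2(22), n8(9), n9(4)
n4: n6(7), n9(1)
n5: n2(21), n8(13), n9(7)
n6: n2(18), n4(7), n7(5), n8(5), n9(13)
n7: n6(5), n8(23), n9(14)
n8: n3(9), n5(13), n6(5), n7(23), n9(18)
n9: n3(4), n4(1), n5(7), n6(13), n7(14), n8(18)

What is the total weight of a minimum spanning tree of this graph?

Prim, starting at n5.
Step 1: cheapest edge leaving the tree is n5-n9 (7); add n9.
Step 2: cheapest edge leaving the tree is n4-n9 (1); add n4.
Step 3: cheapest edge leaving the tree is n3-n9 (4); add n3.
Step 4: cheapest edge leaving the tree is n4-n6 (7); add n6.
Step 5: cheapest edge leaving the tree is n6-n7 (5); add n7.
Step 6: cheapest edge leaving the tree is n6-n8 (5); add n8.
Step 7: cheapest edge leaving the tree is n2-n6 (18); add n2.
MST edges: n5-n9, n4-n9, n3-n9, n4-n6, n6-n7, n6-n8, n2-n6; total weight 7+1+4+7+5+5+18 = 47.

47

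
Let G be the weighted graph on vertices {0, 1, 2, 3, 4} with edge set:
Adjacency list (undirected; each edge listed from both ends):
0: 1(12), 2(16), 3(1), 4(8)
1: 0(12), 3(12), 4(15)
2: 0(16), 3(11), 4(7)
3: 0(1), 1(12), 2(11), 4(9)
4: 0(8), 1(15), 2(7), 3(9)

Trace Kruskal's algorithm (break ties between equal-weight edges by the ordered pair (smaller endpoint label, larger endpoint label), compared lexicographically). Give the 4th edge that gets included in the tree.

Sort edges by weight, then run Kruskal:
0 3 (1): add. Components now {0,3} {1} {2} {4}
2 4 (7): add. Components now {0,3} {1} {2,4}
0 4 (8): add. Components now {0,2,3,4} {1}
3 4 (9): skip — 3 and 4 already connected.
2 3 (11): skip — 2 and 3 already connected.
0 1 (12): add. Components now {0,1,2,3,4}
The 4th edge added is 0 1.

0-1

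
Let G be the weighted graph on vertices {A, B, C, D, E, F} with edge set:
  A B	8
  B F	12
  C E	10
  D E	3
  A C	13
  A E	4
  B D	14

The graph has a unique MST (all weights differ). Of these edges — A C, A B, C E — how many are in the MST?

2

Sort edges by weight, then run Kruskal:
D E (3): add. Components now {A} {B} {C} {D,E} {F}
A E (4): add. Components now {A,D,E} {B} {C} {F}
A B (8): add. Components now {A,B,D,E} {C} {F}
C E (10): add. Components now {A,B,C,D,E} {F}
B F (12): add. Components now {A,B,C,D,E,F}
MST edge set: {D E, A E, A B, C E, B F}.
Of the listed edges, {A B, C E} are in the MST → 2.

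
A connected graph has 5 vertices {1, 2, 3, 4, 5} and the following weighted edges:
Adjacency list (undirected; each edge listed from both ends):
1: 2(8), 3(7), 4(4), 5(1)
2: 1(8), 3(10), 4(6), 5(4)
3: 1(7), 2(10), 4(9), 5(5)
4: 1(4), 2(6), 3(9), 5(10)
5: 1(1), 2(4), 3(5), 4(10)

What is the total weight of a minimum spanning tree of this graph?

14

Grow the tree from 4 using Prim:
Step 1: frontier [1-4 4, 2-4 6, 3-4 9, 4-5 10] → take 1-4 (4); add 1.
Step 2: frontier [1-5 1, 1-3 7, 1-2 8, 2-4 6, 3-4 9, 4-5 10] → take 1-5 (1); add 5.
Step 3: frontier [1-3 7, 1-2 8, 2-4 6, 3-4 9, 2-5 4, 3-5 5] → take 2-5 (4); add 2.
Step 4: frontier [1-3 7, 2-3 10, 3-4 9, 3-5 5] → take 3-5 (5); add 3.
MST edges: 1-4, 1-5, 2-5, 3-5; total weight 4+1+4+5 = 14.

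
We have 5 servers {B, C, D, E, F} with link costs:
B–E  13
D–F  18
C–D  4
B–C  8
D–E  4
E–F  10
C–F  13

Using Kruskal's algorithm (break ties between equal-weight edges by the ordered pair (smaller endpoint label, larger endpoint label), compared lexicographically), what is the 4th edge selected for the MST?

Sort edges by weight, then run Kruskal:
C–D (4): add. Components now {B} {C,D} {E} {F}
D–E (4): add. Components now {B} {C,D,E} {F}
B–C (8): add. Components now {B,C,D,E} {F}
E–F (10): add. Components now {B,C,D,E,F}
The 4th edge added is E–F.

E-F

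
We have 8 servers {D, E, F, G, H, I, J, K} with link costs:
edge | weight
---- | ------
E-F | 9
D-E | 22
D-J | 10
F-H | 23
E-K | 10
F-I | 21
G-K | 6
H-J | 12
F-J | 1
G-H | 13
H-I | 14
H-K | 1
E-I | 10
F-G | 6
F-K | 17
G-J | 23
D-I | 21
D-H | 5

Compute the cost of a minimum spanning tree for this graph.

38

Grow the tree from D using Prim:
Step 1: cheapest edge leaving the tree is D-H (5); add H.
Step 2: cheapest edge leaving the tree is H-K (1); add K.
Step 3: cheapest edge leaving the tree is G-K (6); add G.
Step 4: cheapest edge leaving the tree is F-G (6); add F.
Step 5: cheapest edge leaving the tree is F-J (1); add J.
Step 6: cheapest edge leaving the tree is E-F (9); add E.
Step 7: cheapest edge leaving the tree is E-I (10); add I.
MST edges: D-H, H-K, G-K, F-G, F-J, E-F, E-I; total weight 5+1+6+6+1+9+10 = 38.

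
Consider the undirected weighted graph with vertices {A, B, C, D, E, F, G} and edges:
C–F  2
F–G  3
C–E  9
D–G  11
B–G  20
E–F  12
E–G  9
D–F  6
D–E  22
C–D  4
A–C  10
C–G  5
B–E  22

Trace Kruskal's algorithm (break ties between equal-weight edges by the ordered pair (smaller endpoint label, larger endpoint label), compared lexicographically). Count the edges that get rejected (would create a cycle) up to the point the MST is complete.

Kruskal's algorithm — process edges by increasing weight (ties by edge label):
C–F (2): add — endpoints in different components.
F–G (3): add — endpoints in different components.
C–D (4): add — endpoints in different components.
C–G (5): skip — C and G already connected.
D–F (6): skip — D and F already connected.
C–E (9): add — endpoints in different components.
E–G (9): skip — E and G already connected.
A–C (10): add — endpoints in different components.
D–G (11): skip — D and G already connected.
E–F (12): skip — E and F already connected.
B–G (20): add — endpoints in different components.
Edges rejected before the tree was complete: 5.

5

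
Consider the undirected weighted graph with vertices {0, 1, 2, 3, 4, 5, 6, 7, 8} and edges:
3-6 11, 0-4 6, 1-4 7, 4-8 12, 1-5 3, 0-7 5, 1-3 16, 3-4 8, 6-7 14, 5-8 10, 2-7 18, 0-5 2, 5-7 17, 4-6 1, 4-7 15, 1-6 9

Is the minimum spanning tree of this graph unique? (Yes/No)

Kruskal's algorithm — process edges by increasing weight (ties by edge label):
4-6 (1): add — endpoints in different components.
0-5 (2): add — endpoints in different components.
1-5 (3): add — endpoints in different components.
0-7 (5): add — endpoints in different components.
0-4 (6): add — endpoints in different components.
1-4 (7): skip — 1 and 4 already connected.
3-4 (8): add — endpoints in different components.
1-6 (9): skip — 1 and 6 already connected.
5-8 (10): add — endpoints in different components.
3-6 (11): skip — 3 and 6 already connected.
4-8 (12): skip — 4 and 8 already connected.
6-7 (14): skip — 6 and 7 already connected.
4-7 (15): skip — 4 and 7 already connected.
1-3 (16): skip — 1 and 3 already connected.
5-7 (17): skip — 5 and 7 already connected.
2-7 (18): add — endpoints in different components.
Every non-tree edge has weight strictly greater than the heaviest edge on the tree path between its endpoints, so the MST is unique.

Yes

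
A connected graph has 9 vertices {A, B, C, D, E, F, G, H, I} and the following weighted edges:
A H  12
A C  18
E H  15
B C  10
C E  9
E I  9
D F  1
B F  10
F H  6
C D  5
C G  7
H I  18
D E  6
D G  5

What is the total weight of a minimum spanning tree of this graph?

Prim, starting at E.
Step 1: frontier [D E 6, C E 9, E I 9, E H 15] → take D E (6); add D.
Step 2: frontier [D F 1, C D 5, D G 5, C E 9, E I 9, E H 15] → take D F (1); add F.
Step 3: frontier [C D 5, D G 5, C E 9, E I 9, E H 15, F H 6, B F 10] → take C D (5); add C.
Step 4: frontier [C G 7, B C 10, A C 18, D G 5, E I 9, E H 15, F H 6, B F 10] → take D G (5); add G.
Step 5: frontier [B C 10, A C 18, E I 9, E H 15, F H 6, B F 10] → take F H (6); add H.
Step 6: frontier [B C 10, A C 18, E I 9, B F 10, A H 12, H I 18] → take E I (9); add I.
Step 7: frontier [B C 10, A C 18, B F 10, A H 12] → take B C (10); add B.
Step 8: frontier [A C 18, A H 12] → take A H (12); add A.
MST edges: D E, D F, C D, D G, F H, E I, B C, A H; total weight 6+1+5+5+6+9+10+12 = 54.

54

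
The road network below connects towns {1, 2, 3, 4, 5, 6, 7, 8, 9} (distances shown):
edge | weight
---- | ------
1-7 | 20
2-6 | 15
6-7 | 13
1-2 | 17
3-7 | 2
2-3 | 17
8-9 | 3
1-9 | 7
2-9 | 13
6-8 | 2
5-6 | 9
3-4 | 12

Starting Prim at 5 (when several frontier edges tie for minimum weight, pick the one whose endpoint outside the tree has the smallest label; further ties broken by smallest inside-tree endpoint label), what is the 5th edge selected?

2-9

Grow the tree from 5 using Prim:
Step 1: cheapest edge leaving the tree is 5-6 (9); add 6.
Step 2: cheapest edge leaving the tree is 6-8 (2); add 8.
Step 3: cheapest edge leaving the tree is 8-9 (3); add 9.
Step 4: cheapest edge leaving the tree is 1-9 (7); add 1.
Step 5: cheapest edge leaving the tree is 2-9 (13); add 2.
Step 6: cheapest edge leaving the tree is 6-7 (13); add 7.
Step 7: cheapest edge leaving the tree is 3-7 (2); add 3.
Step 8: cheapest edge leaving the tree is 3-4 (12); add 4.
The 5th edge added is 2-9.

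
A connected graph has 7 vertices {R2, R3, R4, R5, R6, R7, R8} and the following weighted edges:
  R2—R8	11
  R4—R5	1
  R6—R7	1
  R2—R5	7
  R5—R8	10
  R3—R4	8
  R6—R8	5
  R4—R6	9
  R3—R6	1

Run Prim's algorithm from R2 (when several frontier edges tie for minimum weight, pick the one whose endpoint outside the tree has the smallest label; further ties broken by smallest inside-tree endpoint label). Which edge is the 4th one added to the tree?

R3-R6

Prim's algorithm from R2:
Step 1: frontier [R2—R5 7, R2—R8 11] → take R2—R5 (7); add R5.
Step 2: frontier [R2—R8 11, R4—R5 1, R5—R8 10] → take R4—R5 (1); add R4.
Step 3: frontier [R2—R8 11, R3—R4 8, R4—R6 9, R5—R8 10] → take R3—R4 (8); add R3.
Step 4: frontier [R2—R8 11, R3—R6 1, R4—R6 9, R5—R8 10] → take R3—R6 (1); add R6.
Step 5: frontier [R2—R8 11, R5—R8 10, R6—R7 1, R6—R8 5] → take R6—R7 (1); add R7.
Step 6: frontier [R2—R8 11, R5—R8 10, R6—R8 5] → take R6—R8 (5); add R8.
The 4th edge added is R3—R6.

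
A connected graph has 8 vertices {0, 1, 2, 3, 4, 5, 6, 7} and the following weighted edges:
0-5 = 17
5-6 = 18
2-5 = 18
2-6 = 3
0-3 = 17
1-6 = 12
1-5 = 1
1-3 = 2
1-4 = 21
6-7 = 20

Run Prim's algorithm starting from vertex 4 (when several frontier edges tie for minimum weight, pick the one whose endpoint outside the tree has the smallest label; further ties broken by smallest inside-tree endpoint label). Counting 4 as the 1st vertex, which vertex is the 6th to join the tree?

Grow the tree from 4 using Prim:
Step 1: frontier [1-4 21] → take 1-4 (21); add 1.
Step 2: frontier [1-5 1, 1-3 2, 1-6 12] → take 1-5 (1); add 5.
Step 3: frontier [1-3 2, 1-6 12, 0-5 17, 2-5 18, 5-6 18] → take 1-3 (2); add 3.
Step 4: frontier [1-6 12, 0-3 17, 0-5 17, 2-5 18, 5-6 18] → take 1-6 (12); add 6.
Step 5: frontier [0-3 17, 0-5 17, 2-5 18, 2-6 3, 6-7 20] → take 2-6 (3); add 2.
Step 6: frontier [0-3 17, 0-5 17, 6-7 20] → take 0-3 (17); add 0.
Step 7: frontier [6-7 20] → take 6-7 (20); add 7.
Vertex order: 4, 1, 5, 3, 6, 2, 0, 7. The 6th vertex is 2.

2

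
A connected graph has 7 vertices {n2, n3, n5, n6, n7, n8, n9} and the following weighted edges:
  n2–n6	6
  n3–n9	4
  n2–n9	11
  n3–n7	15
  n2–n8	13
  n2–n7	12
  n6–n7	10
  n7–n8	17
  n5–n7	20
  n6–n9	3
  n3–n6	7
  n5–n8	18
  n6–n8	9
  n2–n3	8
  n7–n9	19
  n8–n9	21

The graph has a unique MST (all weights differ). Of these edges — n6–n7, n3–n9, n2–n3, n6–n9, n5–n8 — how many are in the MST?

Kruskal: consider edges lightest-first.
n6–n9 (3): add — endpoints in different components.
n3–n9 (4): add — endpoints in different components.
n2–n6 (6): add — endpoints in different components.
n3–n6 (7): skip — n6 and n3 already connected.
n2–n3 (8): skip — n2 and n3 already connected.
n6–n8 (9): add — endpoints in different components.
n6–n7 (10): add — endpoints in different components.
n2–n9 (11): skip — n2 and n9 already connected.
n2–n7 (12): skip — n7 and n2 already connected.
n2–n8 (13): skip — n8 and n2 already connected.
n3–n7 (15): skip — n7 and n3 already connected.
n7–n8 (17): skip — n7 and n8 already connected.
n5–n8 (18): add — endpoints in different components.
MST edge set: {n6–n9, n3–n9, n2–n6, n6–n8, n6–n7, n5–n8}.
Of the listed edges, {n6–n7, n3–n9, n6–n9, n5–n8} are in the MST → 4.

4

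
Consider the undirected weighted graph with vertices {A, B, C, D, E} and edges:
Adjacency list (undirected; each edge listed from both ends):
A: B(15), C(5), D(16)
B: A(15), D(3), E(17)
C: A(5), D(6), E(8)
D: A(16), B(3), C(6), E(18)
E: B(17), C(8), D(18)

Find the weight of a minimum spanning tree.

22

Prim's algorithm from C:
Step 1: frontier [A C 5, C D 6, C E 8] → take A C (5); add A.
Step 2: frontier [A B 15, A D 16, C D 6, C E 8] → take C D (6); add D.
Step 3: frontier [A B 15, C E 8, B D 3, D E 18] → take B D (3); add B.
Step 4: frontier [B E 17, C E 8, D E 18] → take C E (8); add E.
MST edges: A C, C D, B D, C E; total weight 5+6+3+8 = 22.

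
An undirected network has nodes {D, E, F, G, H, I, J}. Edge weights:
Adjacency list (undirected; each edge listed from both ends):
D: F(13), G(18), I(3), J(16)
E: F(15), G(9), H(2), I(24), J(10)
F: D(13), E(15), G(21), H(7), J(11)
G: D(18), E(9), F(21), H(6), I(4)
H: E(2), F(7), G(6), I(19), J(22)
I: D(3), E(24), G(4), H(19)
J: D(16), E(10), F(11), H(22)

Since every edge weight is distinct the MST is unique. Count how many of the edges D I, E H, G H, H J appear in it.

3

Kruskal: consider edges lightest-first.
E H (2): add — endpoints in different components.
D I (3): add — endpoints in different components.
G I (4): add — endpoints in different components.
G H (6): add — endpoints in different components.
F H (7): add — endpoints in different components.
E G (9): skip — E and G already connected.
E J (10): add — endpoints in different components.
MST edge set: {E H, D I, G I, G H, F H, E J}.
Of the listed edges, {D I, E H, G H} are in the MST → 3.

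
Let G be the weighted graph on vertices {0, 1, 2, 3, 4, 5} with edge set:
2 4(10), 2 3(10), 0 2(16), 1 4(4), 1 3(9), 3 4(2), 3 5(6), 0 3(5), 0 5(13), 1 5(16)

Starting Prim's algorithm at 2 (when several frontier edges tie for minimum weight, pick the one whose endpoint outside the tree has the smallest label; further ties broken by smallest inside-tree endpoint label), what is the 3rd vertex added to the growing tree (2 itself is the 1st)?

4

Prim, starting at 2.
Step 1: cheapest edge leaving the tree is 2 3 (10); add 3.
Step 2: cheapest edge leaving the tree is 3 4 (2); add 4.
Step 3: cheapest edge leaving the tree is 1 4 (4); add 1.
Step 4: cheapest edge leaving the tree is 0 3 (5); add 0.
Step 5: cheapest edge leaving the tree is 3 5 (6); add 5.
Vertex order: 2, 3, 4, 1, 0, 5. The 3rd vertex is 4.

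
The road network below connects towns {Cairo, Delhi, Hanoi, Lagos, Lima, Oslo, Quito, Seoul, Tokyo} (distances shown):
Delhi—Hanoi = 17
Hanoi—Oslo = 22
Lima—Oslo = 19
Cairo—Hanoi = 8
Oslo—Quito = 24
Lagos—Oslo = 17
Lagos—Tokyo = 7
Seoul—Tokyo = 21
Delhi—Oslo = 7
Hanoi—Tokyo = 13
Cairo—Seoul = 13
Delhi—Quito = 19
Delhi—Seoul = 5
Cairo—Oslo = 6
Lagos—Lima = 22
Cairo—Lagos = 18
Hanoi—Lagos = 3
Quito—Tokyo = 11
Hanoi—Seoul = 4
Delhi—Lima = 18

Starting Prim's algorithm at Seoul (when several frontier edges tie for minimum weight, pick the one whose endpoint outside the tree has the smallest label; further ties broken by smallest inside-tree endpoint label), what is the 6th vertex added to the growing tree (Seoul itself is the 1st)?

Prim's algorithm from Seoul:
Step 1: cheapest edge leaving the tree is Hanoi—Seoul (4); add Hanoi.
Step 2: cheapest edge leaving the tree is Hanoi—Lagos (3); add Lagos.
Step 3: cheapest edge leaving the tree is Delhi—Seoul (5); add Delhi.
Step 4: cheapest edge leaving the tree is Delhi—Oslo (7); add Oslo.
Step 5: cheapest edge leaving the tree is Cairo—Oslo (6); add Cairo.
Step 6: cheapest edge leaving the tree is Lagos—Tokyo (7); add Tokyo.
Step 7: cheapest edge leaving the tree is Quito—Tokyo (11); add Quito.
Step 8: cheapest edge leaving the tree is Delhi—Lima (18); add Lima.
Vertex order: Seoul, Hanoi, Lagos, Delhi, Oslo, Cairo, Tokyo, Quito, Lima. The 6th vertex is Cairo.

Cairo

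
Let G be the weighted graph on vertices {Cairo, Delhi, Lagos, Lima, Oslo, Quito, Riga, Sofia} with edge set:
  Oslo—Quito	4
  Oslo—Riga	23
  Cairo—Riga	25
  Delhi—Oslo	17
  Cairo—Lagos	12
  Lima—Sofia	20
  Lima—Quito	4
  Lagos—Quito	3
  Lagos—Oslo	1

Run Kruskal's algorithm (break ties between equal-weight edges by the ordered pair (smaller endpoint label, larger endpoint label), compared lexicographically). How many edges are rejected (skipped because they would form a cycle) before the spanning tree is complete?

1

Kruskal's algorithm — process edges by increasing weight (ties by edge label):
Lagos—Oslo (1): add — endpoints in different components.
Lagos—Quito (3): add — endpoints in different components.
Lima—Quito (4): add — endpoints in different components.
Oslo—Quito (4): skip — Quito and Oslo already connected.
Cairo—Lagos (12): add — endpoints in different components.
Delhi—Oslo (17): add — endpoints in different components.
Lima—Sofia (20): add — endpoints in different components.
Oslo—Riga (23): add — endpoints in different components.
Edges rejected before the tree was complete: 1.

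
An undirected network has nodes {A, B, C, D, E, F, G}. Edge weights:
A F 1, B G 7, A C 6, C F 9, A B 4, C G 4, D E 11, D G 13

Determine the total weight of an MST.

Kruskal's algorithm — process edges by increasing weight (ties by edge label):
A F (1): add. Components now {A,F} {B} {C} {D} {E} {G}
A B (4): add. Components now {A,B,F} {C} {D} {E} {G}
C G (4): add. Components now {A,B,F} {C,G} {D} {E}
A C (6): add. Components now {A,B,C,F,G} {D} {E}
B G (7): skip — B and G already connected.
C F (9): skip — C and F already connected.
D E (11): add. Components now {A,B,C,F,G} {D,E}
D G (13): add. Components now {A,B,C,D,E,F,G}
MST edges: A F, A B, C G, A C, D E, D G; total weight 1+4+4+6+11+13 = 39.

39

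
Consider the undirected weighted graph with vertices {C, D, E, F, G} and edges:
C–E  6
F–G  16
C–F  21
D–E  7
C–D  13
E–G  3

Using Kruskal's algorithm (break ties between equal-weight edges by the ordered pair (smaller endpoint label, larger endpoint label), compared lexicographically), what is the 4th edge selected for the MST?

F-G

Sort edges by weight, then run Kruskal:
E–G (3): add. Components now {C} {D} {E,G} {F}
C–E (6): add. Components now {C,E,G} {D} {F}
D–E (7): add. Components now {C,D,E,G} {F}
C–D (13): skip — C and D already connected.
F–G (16): add. Components now {C,D,E,F,G}
The 4th edge added is F–G.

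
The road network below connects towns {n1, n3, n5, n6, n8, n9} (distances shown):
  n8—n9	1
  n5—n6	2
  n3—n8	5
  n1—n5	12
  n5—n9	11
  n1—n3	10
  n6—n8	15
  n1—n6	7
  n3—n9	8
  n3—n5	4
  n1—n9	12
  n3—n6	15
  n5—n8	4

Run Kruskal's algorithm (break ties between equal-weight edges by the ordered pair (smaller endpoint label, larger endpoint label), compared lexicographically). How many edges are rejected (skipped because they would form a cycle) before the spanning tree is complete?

Sort edges by weight, then run Kruskal:
n8—n9 (1): add. Components now {n1} {n5} {n8,n9} {n6} {n3}
n5—n6 (2): add. Components now {n1} {n5,n6} {n8,n9} {n3}
n3—n5 (4): add. Components now {n1} {n3,n5,n6} {n8,n9}
n5—n8 (4): add. Components now {n1} {n3,n5,n6,n8,n9}
n3—n8 (5): skip — n8 and n3 already connected.
n1—n6 (7): add. Components now {n1,n3,n5,n6,n8,n9}
Edges rejected before the tree was complete: 1.

1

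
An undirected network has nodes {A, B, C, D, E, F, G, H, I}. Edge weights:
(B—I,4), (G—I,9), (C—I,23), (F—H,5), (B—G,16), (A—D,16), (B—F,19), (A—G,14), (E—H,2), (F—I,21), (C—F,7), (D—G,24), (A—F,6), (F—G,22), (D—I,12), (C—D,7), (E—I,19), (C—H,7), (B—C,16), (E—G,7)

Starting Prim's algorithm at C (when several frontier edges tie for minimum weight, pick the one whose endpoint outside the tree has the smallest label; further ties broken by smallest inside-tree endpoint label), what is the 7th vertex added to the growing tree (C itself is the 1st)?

Prim's algorithm from C:
Step 1: cheapest edge leaving the tree is C—D (7); add D.
Step 2: cheapest edge leaving the tree is C—F (7); add F.
Step 3: cheapest edge leaving the tree is F—H (5); add H.
Step 4: cheapest edge leaving the tree is E—H (2); add E.
Step 5: cheapest edge leaving the tree is A—F (6); add A.
Step 6: cheapest edge leaving the tree is E—G (7); add G.
Step 7: cheapest edge leaving the tree is G—I (9); add I.
Step 8: cheapest edge leaving the tree is B—I (4); add B.
Vertex order: C, D, F, H, E, A, G, I, B. The 7th vertex is G.

G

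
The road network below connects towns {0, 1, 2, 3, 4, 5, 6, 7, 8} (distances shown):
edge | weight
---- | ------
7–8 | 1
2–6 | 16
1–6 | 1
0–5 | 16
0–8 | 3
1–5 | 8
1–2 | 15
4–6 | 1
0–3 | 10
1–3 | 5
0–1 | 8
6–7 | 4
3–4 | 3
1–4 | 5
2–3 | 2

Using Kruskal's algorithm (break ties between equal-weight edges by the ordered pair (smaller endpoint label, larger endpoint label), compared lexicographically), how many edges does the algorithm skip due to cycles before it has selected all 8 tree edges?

Kruskal's algorithm — process edges by increasing weight (ties by edge label):
1–6 (1): add — endpoints in different components.
4–6 (1): add — endpoints in different components.
7–8 (1): add — endpoints in different components.
2–3 (2): add — endpoints in different components.
0–8 (3): add — endpoints in different components.
3–4 (3): add — endpoints in different components.
6–7 (4): add — endpoints in different components.
1–3 (5): skip — 1 and 3 already connected.
1–4 (5): skip — 1 and 4 already connected.
0–1 (8): skip — 0 and 1 already connected.
1–5 (8): add — endpoints in different components.
Edges rejected before the tree was complete: 3.

3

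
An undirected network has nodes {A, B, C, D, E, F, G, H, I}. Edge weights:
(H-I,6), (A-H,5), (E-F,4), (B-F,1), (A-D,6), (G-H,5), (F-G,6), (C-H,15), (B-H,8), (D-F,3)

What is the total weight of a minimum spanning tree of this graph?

45

Prim's algorithm from I:
Step 1: cheapest edge leaving the tree is H-I (6); add H.
Step 2: cheapest edge leaving the tree is A-H (5); add A.
Step 3: cheapest edge leaving the tree is G-H (5); add G.
Step 4: cheapest edge leaving the tree is A-D (6); add D.
Step 5: cheapest edge leaving the tree is D-F (3); add F.
Step 6: cheapest edge leaving the tree is B-F (1); add B.
Step 7: cheapest edge leaving the tree is E-F (4); add E.
Step 8: cheapest edge leaving the tree is C-H (15); add C.
MST edges: H-I, A-H, G-H, A-D, D-F, B-F, E-F, C-H; total weight 6+5+5+6+3+1+4+15 = 45.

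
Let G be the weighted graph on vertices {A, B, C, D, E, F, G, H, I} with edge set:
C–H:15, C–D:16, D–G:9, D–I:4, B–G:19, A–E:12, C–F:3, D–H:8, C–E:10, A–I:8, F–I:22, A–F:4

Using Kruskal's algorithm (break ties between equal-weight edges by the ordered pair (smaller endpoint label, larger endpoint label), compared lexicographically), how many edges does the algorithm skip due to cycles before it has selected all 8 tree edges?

Sort edges by weight, then run Kruskal:
C–F (3): add — endpoints in different components.
A–F (4): add — endpoints in different components.
D–I (4): add — endpoints in different components.
A–I (8): add — endpoints in different components.
D–H (8): add — endpoints in different components.
D–G (9): add — endpoints in different components.
C–E (10): add — endpoints in different components.
A–E (12): skip — A and E already connected.
C–H (15): skip — C and H already connected.
C–D (16): skip — C and D already connected.
B–G (19): add — endpoints in different components.
Edges rejected before the tree was complete: 3.

3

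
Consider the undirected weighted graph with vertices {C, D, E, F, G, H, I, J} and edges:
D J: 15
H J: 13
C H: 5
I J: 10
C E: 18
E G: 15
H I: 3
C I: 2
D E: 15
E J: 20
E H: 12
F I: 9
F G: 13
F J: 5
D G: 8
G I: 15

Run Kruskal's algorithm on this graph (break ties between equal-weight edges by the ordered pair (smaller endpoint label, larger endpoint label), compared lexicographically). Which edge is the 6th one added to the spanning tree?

Sort edges by weight, then run Kruskal:
C I (2): add — endpoints in different components.
H I (3): add — endpoints in different components.
C H (5): skip — C and H already connected.
F J (5): add — endpoints in different components.
D G (8): add — endpoints in different components.
F I (9): add — endpoints in different components.
I J (10): skip — I and J already connected.
E H (12): add — endpoints in different components.
F G (13): add — endpoints in different components.
The 6th edge added is E H.

E-H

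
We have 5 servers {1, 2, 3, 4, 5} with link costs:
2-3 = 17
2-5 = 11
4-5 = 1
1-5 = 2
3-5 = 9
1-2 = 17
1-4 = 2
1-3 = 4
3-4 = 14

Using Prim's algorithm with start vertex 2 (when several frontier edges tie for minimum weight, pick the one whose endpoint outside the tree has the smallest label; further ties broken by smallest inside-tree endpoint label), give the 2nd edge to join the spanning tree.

4-5

Prim's algorithm from 2:
Step 1: frontier [2-5 11, 1-2 17, 2-3 17] → take 2-5 (11); add 5.
Step 2: frontier [1-2 17, 2-3 17, 4-5 1, 1-5 2, 3-5 9] → take 4-5 (1); add 4.
Step 3: frontier [1-2 17, 2-3 17, 1-4 2, 3-4 14, 1-5 2, 3-5 9] → take 1-4 (2); add 1.
Step 4: frontier [1-3 4, 2-3 17, 3-4 14, 3-5 9] → take 1-3 (4); add 3.
The 2nd edge added is 4-5.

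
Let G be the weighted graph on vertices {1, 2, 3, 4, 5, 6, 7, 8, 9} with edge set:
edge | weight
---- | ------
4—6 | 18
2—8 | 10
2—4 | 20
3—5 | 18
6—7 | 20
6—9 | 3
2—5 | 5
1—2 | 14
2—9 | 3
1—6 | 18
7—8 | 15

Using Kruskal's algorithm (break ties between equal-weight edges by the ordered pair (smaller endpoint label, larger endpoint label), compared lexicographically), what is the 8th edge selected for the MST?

4-6

Kruskal: consider edges lightest-first.
2—9 (3): add — endpoints in different components.
6—9 (3): add — endpoints in different components.
2—5 (5): add — endpoints in different components.
2—8 (10): add — endpoints in different components.
1—2 (14): add — endpoints in different components.
7—8 (15): add — endpoints in different components.
1—6 (18): skip — 1 and 6 already connected.
3—5 (18): add — endpoints in different components.
4—6 (18): add — endpoints in different components.
The 8th edge added is 4—6.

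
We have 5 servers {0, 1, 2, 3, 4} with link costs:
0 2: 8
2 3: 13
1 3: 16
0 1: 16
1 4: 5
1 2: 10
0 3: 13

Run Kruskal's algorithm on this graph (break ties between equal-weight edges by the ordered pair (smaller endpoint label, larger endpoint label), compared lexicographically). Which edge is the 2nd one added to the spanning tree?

0-2

Kruskal: consider edges lightest-first.
1 4 (5): add. Components now {0} {1,4} {2} {3}
0 2 (8): add. Components now {0,2} {1,4} {3}
1 2 (10): add. Components now {0,1,2,4} {3}
0 3 (13): add. Components now {0,1,2,3,4}
The 2nd edge added is 0 2.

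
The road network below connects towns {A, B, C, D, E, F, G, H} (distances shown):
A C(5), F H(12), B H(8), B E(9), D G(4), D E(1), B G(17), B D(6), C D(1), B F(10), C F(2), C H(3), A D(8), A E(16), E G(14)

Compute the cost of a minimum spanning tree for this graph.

Sort edges by weight, then run Kruskal:
C D (1): add — endpoints in different components.
D E (1): add — endpoints in different components.
C F (2): add — endpoints in different components.
C H (3): add — endpoints in different components.
D G (4): add — endpoints in different components.
A C (5): add — endpoints in different components.
B D (6): add — endpoints in different components.
MST edges: C D, D E, C F, C H, D G, A C, B D; total weight 1+1+2+3+4+5+6 = 22.

22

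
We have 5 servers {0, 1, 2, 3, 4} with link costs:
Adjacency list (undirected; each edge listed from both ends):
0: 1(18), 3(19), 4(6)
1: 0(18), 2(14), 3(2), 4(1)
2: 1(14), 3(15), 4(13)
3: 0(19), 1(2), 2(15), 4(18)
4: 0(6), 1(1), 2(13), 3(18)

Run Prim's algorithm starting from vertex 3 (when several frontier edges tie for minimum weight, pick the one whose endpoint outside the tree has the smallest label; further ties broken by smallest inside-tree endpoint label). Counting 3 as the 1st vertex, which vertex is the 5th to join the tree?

Prim's algorithm from 3:
Step 1: frontier [1–3 2, 2–3 15, 3–4 18, 0–3 19] → take 1–3 (2); add 1.
Step 2: frontier [1–4 1, 1–2 14, 0–1 18, 2–3 15, 3–4 18, 0–3 19] → take 1–4 (1); add 4.
Step 3: frontier [1–2 14, 0–1 18, 2–3 15, 0–3 19, 0–4 6, 2–4 13] → take 0–4 (6); add 0.
Step 4: frontier [1–2 14, 2–3 15, 2–4 13] → take 2–4 (13); add 2.
Vertex order: 3, 1, 4, 0, 2. The 5th vertex is 2.

2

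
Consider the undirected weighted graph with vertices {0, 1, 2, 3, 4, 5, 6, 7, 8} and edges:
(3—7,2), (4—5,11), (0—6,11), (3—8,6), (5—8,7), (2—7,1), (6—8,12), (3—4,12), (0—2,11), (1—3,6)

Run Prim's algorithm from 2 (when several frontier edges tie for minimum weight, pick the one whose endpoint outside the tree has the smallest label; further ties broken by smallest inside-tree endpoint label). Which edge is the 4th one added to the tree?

Prim's algorithm from 2:
Step 1: frontier [2—7 1, 0—2 11] → take 2—7 (1); add 7.
Step 2: frontier [0—2 11, 3—7 2] → take 3—7 (2); add 3.
Step 3: frontier [0—2 11, 1—3 6, 3—8 6, 3—4 12] → take 1—3 (6); add 1.
Step 4: frontier [0—2 11, 3—8 6, 3—4 12] → take 3—8 (6); add 8.
Step 5: frontier [0—2 11, 3—4 12, 5—8 7, 6—8 12] → take 5—8 (7); add 5.
Step 6: frontier [0—2 11, 3—4 12, 4—5 11, 6—8 12] → take 0—2 (11); add 0.
Step 7: frontier [0—6 11, 3—4 12, 4—5 11, 6—8 12] → take 4—5 (11); add 4.
Step 8: frontier [0—6 11, 6—8 12] → take 0—6 (11); add 6.
The 4th edge added is 3—8.

3-8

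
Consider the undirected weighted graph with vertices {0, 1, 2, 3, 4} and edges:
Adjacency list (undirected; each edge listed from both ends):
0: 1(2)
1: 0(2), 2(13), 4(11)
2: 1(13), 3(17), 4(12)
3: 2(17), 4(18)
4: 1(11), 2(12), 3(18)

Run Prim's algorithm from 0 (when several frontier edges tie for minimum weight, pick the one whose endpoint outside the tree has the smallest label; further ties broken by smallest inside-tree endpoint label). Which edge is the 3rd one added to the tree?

Prim, starting at 0.
Step 1: cheapest edge leaving the tree is 0—1 (2); add 1.
Step 2: cheapest edge leaving the tree is 1—4 (11); add 4.
Step 3: cheapest edge leaving the tree is 2—4 (12); add 2.
Step 4: cheapest edge leaving the tree is 2—3 (17); add 3.
The 3rd edge added is 2—4.

2-4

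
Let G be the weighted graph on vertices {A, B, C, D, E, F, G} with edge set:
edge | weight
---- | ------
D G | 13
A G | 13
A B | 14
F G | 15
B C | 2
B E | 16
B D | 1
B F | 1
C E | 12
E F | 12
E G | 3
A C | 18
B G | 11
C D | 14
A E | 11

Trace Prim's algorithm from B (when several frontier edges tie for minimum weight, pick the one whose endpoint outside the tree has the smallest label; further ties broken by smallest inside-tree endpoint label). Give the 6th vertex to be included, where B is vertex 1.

E

Grow the tree from B using Prim:
Step 1: cheapest edge leaving the tree is B D (1); add D.
Step 2: cheapest edge leaving the tree is B F (1); add F.
Step 3: cheapest edge leaving the tree is B C (2); add C.
Step 4: cheapest edge leaving the tree is B G (11); add G.
Step 5: cheapest edge leaving the tree is E G (3); add E.
Step 6: cheapest edge leaving the tree is A E (11); add A.
Vertex order: B, D, F, C, G, E, A. The 6th vertex is E.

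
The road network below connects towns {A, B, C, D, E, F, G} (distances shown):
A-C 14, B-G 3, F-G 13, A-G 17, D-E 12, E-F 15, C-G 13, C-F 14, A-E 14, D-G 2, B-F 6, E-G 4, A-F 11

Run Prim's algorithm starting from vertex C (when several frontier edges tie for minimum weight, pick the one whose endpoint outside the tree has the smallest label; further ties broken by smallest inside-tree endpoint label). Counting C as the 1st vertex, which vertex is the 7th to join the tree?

A

Grow the tree from C using Prim:
Step 1: frontier [C-G 13, A-C 14, C-F 14] → take C-G (13); add G.
Step 2: frontier [A-C 14, C-F 14, D-G 2, B-G 3, E-G 4, F-G 13, A-G 17] → take D-G (2); add D.
Step 3: frontier [A-C 14, C-F 14, D-E 12, B-G 3, E-G 4, F-G 13, A-G 17] → take B-G (3); add B.
Step 4: frontier [B-F 6, A-C 14, C-F 14, D-E 12, E-G 4, F-G 13, A-G 17] → take E-G (4); add E.
Step 5: frontier [B-F 6, A-C 14, C-F 14, A-E 14, E-F 15, F-G 13, A-G 17] → take B-F (6); add F.
Step 6: frontier [A-C 14, A-E 14, A-F 11, A-G 17] → take A-F (11); add A.
Vertex order: C, G, D, B, E, F, A. The 7th vertex is A.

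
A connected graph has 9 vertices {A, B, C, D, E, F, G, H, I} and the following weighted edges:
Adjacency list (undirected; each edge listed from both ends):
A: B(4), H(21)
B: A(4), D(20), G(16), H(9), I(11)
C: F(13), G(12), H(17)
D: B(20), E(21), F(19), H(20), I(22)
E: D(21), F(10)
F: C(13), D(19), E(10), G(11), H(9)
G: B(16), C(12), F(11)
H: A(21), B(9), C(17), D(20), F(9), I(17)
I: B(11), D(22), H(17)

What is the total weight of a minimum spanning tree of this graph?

85

Prim, starting at G.
Step 1: cheapest edge leaving the tree is F-G (11); add F.
Step 2: cheapest edge leaving the tree is F-H (9); add H.
Step 3: cheapest edge leaving the tree is B-H (9); add B.
Step 4: cheapest edge leaving the tree is A-B (4); add A.
Step 5: cheapest edge leaving the tree is E-F (10); add E.
Step 6: cheapest edge leaving the tree is B-I (11); add I.
Step 7: cheapest edge leaving the tree is C-G (12); add C.
Step 8: cheapest edge leaving the tree is D-F (19); add D.
MST edges: F-G, F-H, B-H, A-B, E-F, B-I, C-G, D-F; total weight 11+9+9+4+10+11+12+19 = 85.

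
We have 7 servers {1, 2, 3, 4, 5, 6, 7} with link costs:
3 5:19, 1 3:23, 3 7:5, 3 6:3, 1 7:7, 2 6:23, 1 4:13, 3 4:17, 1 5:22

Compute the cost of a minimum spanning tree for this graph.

Sort edges by weight, then run Kruskal:
3 6 (3): add. Components now {1} {2} {3,6} {4} {5} {7}
3 7 (5): add. Components now {1} {2} {3,6,7} {4} {5}
1 7 (7): add. Components now {1,3,6,7} {2} {4} {5}
1 4 (13): add. Components now {1,3,4,6,7} {2} {5}
3 4 (17): skip — 3 and 4 already connected.
3 5 (19): add. Components now {1,3,4,5,6,7} {2}
1 5 (22): skip — 1 and 5 already connected.
1 3 (23): skip — 1 and 3 already connected.
2 6 (23): add. Components now {1,2,3,4,5,6,7}
MST edges: 3 6, 3 7, 1 7, 1 4, 3 5, 2 6; total weight 3+5+7+13+19+23 = 70.

70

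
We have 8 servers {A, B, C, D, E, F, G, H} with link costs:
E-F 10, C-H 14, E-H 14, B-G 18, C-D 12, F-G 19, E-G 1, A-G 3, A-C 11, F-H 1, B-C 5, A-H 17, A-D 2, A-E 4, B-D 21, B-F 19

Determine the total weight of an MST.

33

Kruskal's algorithm — process edges by increasing weight (ties by edge label):
E-G (1): add — endpoints in different components.
F-H (1): add — endpoints in different components.
A-D (2): add — endpoints in different components.
A-G (3): add — endpoints in different components.
A-E (4): skip — A and E already connected.
B-C (5): add — endpoints in different components.
E-F (10): add — endpoints in different components.
A-C (11): add — endpoints in different components.
MST edges: E-G, F-H, A-D, A-G, B-C, E-F, A-C; total weight 1+1+2+3+5+10+11 = 33.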